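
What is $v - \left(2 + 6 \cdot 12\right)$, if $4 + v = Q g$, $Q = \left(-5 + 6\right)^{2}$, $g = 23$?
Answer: $-55$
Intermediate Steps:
$Q = 1$ ($Q = 1^{2} = 1$)
$v = 19$ ($v = -4 + 1 \cdot 23 = -4 + 23 = 19$)
$v - \left(2 + 6 \cdot 12\right) = 19 - \left(2 + 6 \cdot 12\right) = 19 - \left(2 + 72\right) = 19 - 74 = -55$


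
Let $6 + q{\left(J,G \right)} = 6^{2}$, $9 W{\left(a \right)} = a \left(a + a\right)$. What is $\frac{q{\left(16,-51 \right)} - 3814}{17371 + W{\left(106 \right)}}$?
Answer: $- \frac{34056}{178811} \approx -0.19046$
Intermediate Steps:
$W{\left(a \right)} = \frac{2 a^{2}}{9}$ ($W{\left(a \right)} = \frac{a \left(a + a\right)}{9} = \frac{a 2 a}{9} = \frac{2 a^{2}}{9}$)
$q{\left(J,G \right)} = 30$ ($q{\left(J,G \right)} = -6 + 6^{2} = -6 + 36 = 30$)
$\frac{q{\left(16,-51 \right)} - 3814}{17371 + W{\left(106 \right)}} = \frac{30 - 3814}{17371 + \frac{2 \cdot 106^{2}}{9}} = - \frac{3784}{17371 + \frac{2}{9} \cdot 11236} = - \frac{3784}{17371 + \frac{22472}{9}} = - \frac{3784}{\frac{178811}{9}} = \left(-3784\right) \frac{9}{178811} = - \frac{34056}{178811}$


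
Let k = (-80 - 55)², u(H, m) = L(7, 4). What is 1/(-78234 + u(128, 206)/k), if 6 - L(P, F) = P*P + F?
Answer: -18225/1425814697 ≈ -1.2782e-5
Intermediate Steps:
L(P, F) = 6 - F - P² (L(P, F) = 6 - (P*P + F) = 6 - (P² + F) = 6 - (F + P²) = 6 + (-F - P²) = 6 - F - P²)
u(H, m) = -47 (u(H, m) = 6 - 1*4 - 1*7² = 6 - 4 - 1*49 = 6 - 4 - 49 = -47)
k = 18225 (k = (-135)² = 18225)
1/(-78234 + u(128, 206)/k) = 1/(-78234 - 47/18225) = 1/(-1425814697/18225) = -18225/1425814697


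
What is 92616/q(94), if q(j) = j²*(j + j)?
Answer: 11577/207646 ≈ 0.055754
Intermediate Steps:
q(j) = 2*j³ (q(j) = j²*(2*j) = 2*j³)
92616/q(94) = 92616/((2*94³)) = 92616/((2*830584)) = 92616/1661168 = 92616*(1/1661168) = 11577/207646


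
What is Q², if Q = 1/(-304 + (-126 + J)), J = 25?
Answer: 1/164025 ≈ 6.0966e-6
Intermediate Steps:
Q = -1/405 (Q = 1/(-304 + (-126 + 25)) = 1/(-304 - 101) = 1/(-405) = -1/405 ≈ -0.0024691)
Q² = (-1/405)² = 1/164025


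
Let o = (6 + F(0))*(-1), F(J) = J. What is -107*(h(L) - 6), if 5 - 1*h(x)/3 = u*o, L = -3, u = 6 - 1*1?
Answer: -10593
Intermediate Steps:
u = 5 (u = 6 - 1 = 5)
o = -6 (o = (6 + 0)*(-1) = 6*(-1) = -6)
h(x) = 105 (h(x) = 15 - 15*(-6) = 15 - 3*(-30) = 15 + 90 = 105)
-107*(h(L) - 6) = -107*(105 - 6) = -107*99 = -10593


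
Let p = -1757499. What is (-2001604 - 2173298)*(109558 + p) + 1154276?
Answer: 6879993331058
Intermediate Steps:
(-2001604 - 2173298)*(109558 + p) + 1154276 = (-2001604 - 2173298)*(109558 - 1757499) + 1154276 = -4174902*(-1647941) + 1154276 = 6879992176782 + 1154276 = 6879993331058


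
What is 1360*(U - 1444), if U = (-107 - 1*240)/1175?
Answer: -461596784/235 ≈ -1.9642e+6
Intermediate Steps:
U = -347/1175 (U = (-107 - 240)*(1/1175) = -347*1/1175 = -347/1175 ≈ -0.29532)
1360*(U - 1444) = 1360*(-347/1175 - 1444) = 1360*(-1697047/1175) = -461596784/235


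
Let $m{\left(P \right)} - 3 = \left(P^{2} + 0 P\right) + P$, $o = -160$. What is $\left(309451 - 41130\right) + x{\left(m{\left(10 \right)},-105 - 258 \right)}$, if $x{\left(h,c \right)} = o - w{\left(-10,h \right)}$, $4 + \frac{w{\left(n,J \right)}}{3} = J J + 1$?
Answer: $229863$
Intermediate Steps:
$w{\left(n,J \right)} = -9 + 3 J^{2}$ ($w{\left(n,J \right)} = -12 + 3 \left(J J + 1\right) = -12 + 3 \left(J^{2} + 1\right) = -12 + 3 \left(1 + J^{2}\right) = -12 + \left(3 + 3 J^{2}\right) = -9 + 3 J^{2}$)
$m{\left(P \right)} = 3 + P + P^{2}$ ($m{\left(P \right)} = 3 + \left(\left(P^{2} + 0 P\right) + P\right) = 3 + \left(\left(P^{2} + 0\right) + P\right) = 3 + \left(P^{2} + P\right) = 3 + \left(P + P^{2}\right) = 3 + P + P^{2}$)
$x{\left(h,c \right)} = -151 - 3 h^{2}$ ($x{\left(h,c \right)} = -160 - \left(-9 + 3 h^{2}\right) = -151 - 3 h^{2}$)
$\left(309451 - 41130\right) + x{\left(m{\left(10 \right)},-105 - 258 \right)} = \left(309451 - 41130\right) - \left(151 + 3 \left(3 + 10 + 10^{2}\right)^{2}\right) = 268321 - \left(151 + 3 \left(3 + 10 + 100\right)^{2}\right) = 268321 - \left(151 + 3 \cdot 113^{2}\right) = 268321 - 38458 = 229863$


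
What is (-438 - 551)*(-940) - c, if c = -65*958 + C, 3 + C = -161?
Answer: 992094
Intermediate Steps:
C = -164 (C = -3 - 161 = -164)
c = -62434 (c = -65*958 - 164 = -62270 - 164 = -62434)
(-438 - 551)*(-940) - c = (-438 - 551)*(-940) - 1*(-62434) = -989*(-940) + 62434 = 929660 + 62434 = 992094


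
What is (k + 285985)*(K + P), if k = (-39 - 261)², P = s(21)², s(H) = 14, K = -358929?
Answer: -134878227005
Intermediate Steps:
P = 196 (P = 14² = 196)
k = 90000 (k = (-300)² = 90000)
(k + 285985)*(K + P) = (90000 + 285985)*(-358929 + 196) = 375985*(-358733) = -134878227005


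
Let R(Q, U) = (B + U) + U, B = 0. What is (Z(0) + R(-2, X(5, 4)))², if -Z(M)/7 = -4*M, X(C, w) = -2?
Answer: 16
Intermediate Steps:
R(Q, U) = 2*U (R(Q, U) = (0 + U) + U = U + U = 2*U)
Z(M) = 28*M (Z(M) = -(-28)*M = 28*M)
(Z(0) + R(-2, X(5, 4)))² = (28*0 + 2*(-2))² = (0 - 4)² = (-4)² = 16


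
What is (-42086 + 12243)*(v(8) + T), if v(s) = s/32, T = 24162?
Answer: -2884296107/4 ≈ -7.2107e+8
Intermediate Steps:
v(s) = s/32 (v(s) = s*(1/32) = s/32)
(-42086 + 12243)*(v(8) + T) = (-42086 + 12243)*((1/32)*8 + 24162) = -29843*(1/4 + 24162) = -29843*96649/4 = -2884296107/4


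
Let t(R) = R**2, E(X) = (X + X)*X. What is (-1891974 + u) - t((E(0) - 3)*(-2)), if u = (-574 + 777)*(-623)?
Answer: -2018479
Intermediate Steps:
E(X) = 2*X**2 (E(X) = (2*X)*X = 2*X**2)
u = -126469 (u = 203*(-623) = -126469)
(-1891974 + u) - t((E(0) - 3)*(-2)) = (-1891974 - 126469) - ((2*0**2 - 3)*(-2))**2 = -2018443 - ((2*0 - 3)*(-2))**2 = -2018443 - ((0 - 3)*(-2))**2 = -2018443 - (-3*(-2))**2 = -2018443 - 1*6**2 = -2018443 - 1*36 = -2018443 - 36 = -2018479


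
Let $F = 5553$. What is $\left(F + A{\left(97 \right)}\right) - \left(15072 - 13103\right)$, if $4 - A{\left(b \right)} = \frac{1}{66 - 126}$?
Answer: $\frac{215281}{60} \approx 3588.0$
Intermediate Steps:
$A{\left(b \right)} = \frac{241}{60}$ ($A{\left(b \right)} = 4 - \frac{1}{66 - 126} = 4 - \frac{1}{-60} = 4 - - \frac{1}{60} = 4 + \frac{1}{60} = \frac{241}{60}$)
$\left(F + A{\left(97 \right)}\right) - \left(15072 - 13103\right) = \left(5553 + \frac{241}{60}\right) - \left(15072 - 13103\right) = \frac{333421}{60} - \left(15072 - 13103\right) = \frac{333421}{60} - 1969 = \frac{215281}{60}$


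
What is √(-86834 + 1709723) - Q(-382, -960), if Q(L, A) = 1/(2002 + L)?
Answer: -1/1620 + 3*√180321 ≈ 1273.9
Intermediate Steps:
√(-86834 + 1709723) - Q(-382, -960) = √(-86834 + 1709723) - 1/(2002 - 382) = √1622889 - 1/1620 = 3*√180321 - 1*1/1620 = 3*√180321 - 1/1620 = -1/1620 + 3*√180321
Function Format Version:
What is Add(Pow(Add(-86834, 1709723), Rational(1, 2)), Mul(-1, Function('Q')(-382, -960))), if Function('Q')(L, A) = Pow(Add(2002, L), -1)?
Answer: Add(Rational(-1, 1620), Mul(3, Pow(180321, Rational(1, 2)))) ≈ 1273.9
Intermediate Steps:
Add(Pow(Add(-86834, 1709723), Rational(1, 2)), Mul(-1, Function('Q')(-382, -960))) = Add(Pow(Add(-86834, 1709723), Rational(1, 2)), Mul(-1, Pow(Add(2002, -382), -1))) = Add(Pow(1622889, Rational(1, 2)), Mul(-1, Pow(1620, -1))) = Add(Mul(3, Pow(180321, Rational(1, 2))), Mul(-1, Rational(1, 1620))) = Add(Mul(3, Pow(180321, Rational(1, 2))), Rational(-1, 1620)) = Add(Rational(-1, 1620), Mul(3, Pow(180321, Rational(1, 2))))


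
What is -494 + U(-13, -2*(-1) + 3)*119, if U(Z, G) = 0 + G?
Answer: 101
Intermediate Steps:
U(Z, G) = G
-494 + U(-13, -2*(-1) + 3)*119 = -494 + (-2*(-1) + 3)*119 = -494 + (2 + 3)*119 = -494 + 5*119 = -494 + 595 = 101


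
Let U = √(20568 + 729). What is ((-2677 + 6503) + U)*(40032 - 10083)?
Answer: 114584874 + 29949*√21297 ≈ 1.1896e+8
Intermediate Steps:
U = √21297 ≈ 145.93
((-2677 + 6503) + U)*(40032 - 10083) = ((-2677 + 6503) + √21297)*(40032 - 10083) = (3826 + √21297)*29949 = 114584874 + 29949*√21297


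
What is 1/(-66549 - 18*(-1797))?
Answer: -1/34203 ≈ -2.9237e-5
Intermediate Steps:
1/(-66549 - 18*(-1797)) = 1/(-66549 + 32346) = 1/(-34203) = -1/34203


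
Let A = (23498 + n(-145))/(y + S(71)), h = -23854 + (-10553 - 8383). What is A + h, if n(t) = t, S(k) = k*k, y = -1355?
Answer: -157700587/3686 ≈ -42784.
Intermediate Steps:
S(k) = k**2
h = -42790 (h = -23854 - 18936 = -42790)
A = 23353/3686 (A = (23498 - 145)/(-1355 + 71**2) = 23353/(-1355 + 5041) = 23353/3686 ≈ 6.3356)
A + h = 23353/3686 - 42790 = -157700587/3686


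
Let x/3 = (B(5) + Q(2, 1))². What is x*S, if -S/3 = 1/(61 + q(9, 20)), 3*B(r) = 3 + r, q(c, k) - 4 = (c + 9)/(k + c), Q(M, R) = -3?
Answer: -29/1903 ≈ -0.015239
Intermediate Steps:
q(c, k) = 4 + (9 + c)/(c + k) (q(c, k) = 4 + (c + 9)/(k + c) = 4 + (9 + c)/(c + k))
B(r) = 1 + r/3 (B(r) = (3 + r)/3 = 1 + r/3)
S = -87/1903 (S = -3/(61 + (9 + 4*20 + 5*9)/(9 + 20)) = -3/(61 + (9 + 80 + 45)/29) = -3/(61 + (1/29)*134) = -3/(61 + 134/29) = -3/1903/29 = -3*29/1903 = -87/1903 ≈ -0.045717)
x = ⅓ (x = 3*((1 + (⅓)*5) - 3)² = 3*((1 + 5/3) - 3)² = 3*(8/3 - 3)² = 3*(-⅓)² = 3*(⅑) = ⅓ ≈ 0.33333)
x*S = (⅓)*(-87/1903) = -29/1903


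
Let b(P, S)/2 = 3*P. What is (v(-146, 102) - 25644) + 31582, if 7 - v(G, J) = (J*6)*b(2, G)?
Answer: -1399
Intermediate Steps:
b(P, S) = 6*P (b(P, S) = 2*(3*P) = 6*P)
v(G, J) = 7 - 72*J (v(G, J) = 7 - J*6*6*2 = 7 - 6*J*12 = 7 - 72*J)
(v(-146, 102) - 25644) + 31582 = ((7 - 72*102) - 25644) + 31582 = ((7 - 7344) - 25644) + 31582 = (-7337 - 25644) + 31582 = -32981 + 31582 = -1399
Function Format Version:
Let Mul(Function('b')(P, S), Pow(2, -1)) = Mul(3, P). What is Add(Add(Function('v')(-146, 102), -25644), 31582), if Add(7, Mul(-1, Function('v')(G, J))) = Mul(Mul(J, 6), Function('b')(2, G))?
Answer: -1399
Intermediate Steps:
Function('b')(P, S) = Mul(6, P) (Function('b')(P, S) = Mul(2, Mul(3, P)) = Mul(6, P))
Function('v')(G, J) = Add(7, Mul(-72, J)) (Function('v')(G, J) = Add(7, Mul(-1, Mul(Mul(J, 6), Mul(6, 2)))) = Add(7, Mul(-1, Mul(Mul(6, J), 12))) = Add(7, Mul(-1, Mul(72, J))) = Add(7, Mul(-72, J)))
Add(Add(Function('v')(-146, 102), -25644), 31582) = Add(Add(Add(7, Mul(-72, 102)), -25644), 31582) = Add(Add(Add(7, -7344), -25644), 31582) = Add(Add(-7337, -25644), 31582) = Add(-32981, 31582) = -1399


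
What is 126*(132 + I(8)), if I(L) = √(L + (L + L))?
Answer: 16632 + 252*√6 ≈ 17249.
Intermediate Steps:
I(L) = √3*√L (I(L) = √(L + 2*L) = √(3*L) = √3*√L)
126*(132 + I(8)) = 126*(132 + √3*√8) = 126*(132 + √3*(2*√2)) = 126*(132 + 2*√6) = 16632 + 252*√6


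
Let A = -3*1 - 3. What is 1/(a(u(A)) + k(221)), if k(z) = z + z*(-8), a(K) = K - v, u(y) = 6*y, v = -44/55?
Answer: -5/7911 ≈ -0.00063203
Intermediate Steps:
v = -4/5 (v = -44*1/55 = -4/5 ≈ -0.80000)
A = -6 (A = -3 - 3 = -6)
a(K) = 4/5 + K (a(K) = K - 1*(-4/5) = K + 4/5 = 4/5 + K)
k(z) = -7*z (k(z) = z - 8*z = -7*z)
1/(a(u(A)) + k(221)) = 1/((4/5 + 6*(-6)) - 7*221) = 1/((4/5 - 36) - 1547) = 1/(-176/5 - 1547) = 1/(-7911/5) = -5/7911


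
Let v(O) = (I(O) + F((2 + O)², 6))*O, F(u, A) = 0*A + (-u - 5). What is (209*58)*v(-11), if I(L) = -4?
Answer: 12000780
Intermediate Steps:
F(u, A) = -5 - u (F(u, A) = 0 + (-5 - u) = -5 - u)
v(O) = O*(-9 - (2 + O)²) (v(O) = (-4 + (-5 - (2 + O)²))*O = (-9 - (2 + O)²)*O = O*(-9 - (2 + O)²))
(209*58)*v(-11) = (209*58)*(-1*(-11)*(9 + (2 - 11)²)) = 12122*(-1*(-11)*(9 + (-9)²)) = 12122*(-1*(-11)*(9 + 81)) = 12122*(-1*(-11)*90) = 12122*990 = 12000780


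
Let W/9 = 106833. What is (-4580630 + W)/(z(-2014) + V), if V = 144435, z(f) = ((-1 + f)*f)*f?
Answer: 3619133/8173090505 ≈ 0.00044281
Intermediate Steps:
W = 961497 (W = 9*106833 = 961497)
z(f) = f²*(-1 + f) (z(f) = (f*(-1 + f))*f = f²*(-1 + f))
(-4580630 + W)/(z(-2014) + V) = (-4580630 + 961497)/((-2014)²*(-1 - 2014) + 144435) = -3619133/(4056196*(-2015) + 144435) = -3619133/(-8173234940 + 144435) = -3619133/(-8173090505) = -3619133*(-1/8173090505) = 3619133/8173090505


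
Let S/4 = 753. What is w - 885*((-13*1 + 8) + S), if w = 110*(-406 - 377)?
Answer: -2747325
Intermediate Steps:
S = 3012 (S = 4*753 = 3012)
w = -86130 (w = 110*(-783) = -86130)
w - 885*((-13*1 + 8) + S) = -86130 - 885*((-13*1 + 8) + 3012) = -86130 - 885*((-13 + 8) + 3012) = -86130 - 885*(-5 + 3012) = -86130 - 885*3007 = -86130 - 2661195 = -2747325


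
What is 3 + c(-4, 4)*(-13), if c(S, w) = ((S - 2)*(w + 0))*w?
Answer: 1251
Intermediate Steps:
c(S, w) = w**2*(-2 + S) (c(S, w) = ((-2 + S)*w)*w = (w*(-2 + S))*w = w**2*(-2 + S))
3 + c(-4, 4)*(-13) = 3 + (4**2*(-2 - 4))*(-13) = 3 + (16*(-6))*(-13) = 3 - 96*(-13) = 3 + 1248 = 1251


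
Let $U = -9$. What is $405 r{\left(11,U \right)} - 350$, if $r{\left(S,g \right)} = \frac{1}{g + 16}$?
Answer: $- \frac{2045}{7} \approx -292.14$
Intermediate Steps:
$r{\left(S,g \right)} = \frac{1}{16 + g}$
$405 r{\left(11,U \right)} - 350 = \frac{405}{16 - 9} - 350 = \frac{405}{7} - 350 = - \frac{2045}{7}$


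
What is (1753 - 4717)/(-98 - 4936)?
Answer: 494/839 ≈ 0.58880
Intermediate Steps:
(1753 - 4717)/(-98 - 4936) = -2964/(-5034) = -2964*(-1/5034) = 494/839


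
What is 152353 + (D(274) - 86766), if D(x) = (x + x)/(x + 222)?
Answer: 8132925/124 ≈ 65588.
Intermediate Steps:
D(x) = 2*x/(222 + x) (D(x) = (2*x)/(222 + x) = 2*x/(222 + x))
152353 + (D(274) - 86766) = 152353 + (2*274/(222 + 274) - 86766) = 152353 + (2*274/496 - 86766) = 152353 + (2*274*(1/496) - 86766) = 152353 + (137/124 - 86766) = 152353 - 10758847/124 = 8132925/124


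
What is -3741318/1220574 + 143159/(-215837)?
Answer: -163708501072/43907505073 ≈ -3.7285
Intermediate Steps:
-3741318/1220574 + 143159/(-215837) = -3741318*1/1220574 + 143159*(-1/215837) = -623553/203429 - 143159/215837 = -163708501072/43907505073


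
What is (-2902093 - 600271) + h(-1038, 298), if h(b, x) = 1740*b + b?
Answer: -5309522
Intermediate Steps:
h(b, x) = 1741*b
(-2902093 - 600271) + h(-1038, 298) = (-2902093 - 600271) + 1741*(-1038) = -3502364 - 1807158 = -5309522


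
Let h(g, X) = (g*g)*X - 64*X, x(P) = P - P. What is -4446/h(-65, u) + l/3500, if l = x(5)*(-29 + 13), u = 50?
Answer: -39/1825 ≈ -0.021370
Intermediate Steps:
x(P) = 0
l = 0 (l = 0*(-29 + 13) = 0*(-16) = 0)
h(g, X) = -64*X + X*g² (h(g, X) = g²*X - 64*X = X*g² - 64*X = -64*X + X*g²)
-4446/h(-65, u) + l/3500 = -4446*1/(50*(-64 + (-65)²)) + 0/3500 = -4446*1/(50*(-64 + 4225)) + 0*(1/3500) = -4446/(50*4161) + 0 = -4446/208050 + 0 = -4446*1/208050 + 0 = -39/1825 + 0 = -39/1825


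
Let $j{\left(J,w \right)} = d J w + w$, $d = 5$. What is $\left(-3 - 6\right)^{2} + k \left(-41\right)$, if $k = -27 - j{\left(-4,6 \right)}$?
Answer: $-3486$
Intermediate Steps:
$j{\left(J,w \right)} = w + 5 J w$ ($j{\left(J,w \right)} = 5 J w + w = w + 5 J w$)
$k = 87$ ($k = -27 - 6 \left(1 + 5 \left(-4\right)\right) = -27 - 6 \left(1 - 20\right) = -27 - 6 \left(-19\right) = -27 - -114 = -27 + 114 = 87$)
$\left(-3 - 6\right)^{2} + k \left(-41\right) = \left(-3 - 6\right)^{2} + 87 \left(-41\right) = \left(-9\right)^{2} - 3567 = 81 - 3567 = -3486$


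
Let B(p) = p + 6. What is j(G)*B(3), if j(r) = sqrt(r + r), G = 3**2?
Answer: 27*sqrt(2) ≈ 38.184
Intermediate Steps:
G = 9
B(p) = 6 + p
j(r) = sqrt(2)*sqrt(r) (j(r) = sqrt(2*r) = sqrt(2)*sqrt(r))
j(G)*B(3) = (sqrt(2)*sqrt(9))*(6 + 3) = (sqrt(2)*3)*9 = (3*sqrt(2))*9 = 27*sqrt(2)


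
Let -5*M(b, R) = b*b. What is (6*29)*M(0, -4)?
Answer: 0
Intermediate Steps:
M(b, R) = -b**2/5 (M(b, R) = -b*b/5 = -b**2/5)
(6*29)*M(0, -4) = (6*29)*(-1/5*0**2) = 174*(-1/5*0) = 174*0 = 0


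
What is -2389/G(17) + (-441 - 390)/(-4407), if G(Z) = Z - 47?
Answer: 3517751/44070 ≈ 79.822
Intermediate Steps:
G(Z) = -47 + Z
-2389/G(17) + (-441 - 390)/(-4407) = -2389/(-47 + 17) + (-441 - 390)/(-4407) = -2389/(-30) - 831*(-1/4407) = -2389*(-1/30) + 277/1469 = 2389/30 + 277/1469 = 3517751/44070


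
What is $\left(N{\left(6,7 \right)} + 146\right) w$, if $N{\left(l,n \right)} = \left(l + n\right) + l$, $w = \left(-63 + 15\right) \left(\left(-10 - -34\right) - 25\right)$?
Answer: $7920$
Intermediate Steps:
$w = 48$ ($w = - 48 \left(\left(-10 + 34\right) - 25\right) = - 48 \left(24 - 25\right) = \left(-48\right) \left(-1\right) = 48$)
$N{\left(l,n \right)} = n + 2 l$
$\left(N{\left(6,7 \right)} + 146\right) w = \left(\left(7 + 2 \cdot 6\right) + 146\right) 48 = \left(\left(7 + 12\right) + 146\right) 48 = \left(19 + 146\right) 48 = 165 \cdot 48 = 7920$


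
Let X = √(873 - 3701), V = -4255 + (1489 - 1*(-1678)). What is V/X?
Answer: 544*I*√707/707 ≈ 20.459*I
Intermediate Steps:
V = -1088 (V = -4255 + (1489 + 1678) = -4255 + 3167 = -1088)
X = 2*I*√707 (X = √(-2828) = 2*I*√707 ≈ 53.179*I)
V/X = -1088*(-I*√707/1414) = -(-544)*I*√707/707 = 544*I*√707/707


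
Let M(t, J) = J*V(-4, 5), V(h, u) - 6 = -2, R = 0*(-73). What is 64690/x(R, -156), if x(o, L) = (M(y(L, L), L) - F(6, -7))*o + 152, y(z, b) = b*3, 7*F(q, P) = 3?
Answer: 32345/76 ≈ 425.59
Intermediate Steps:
R = 0
F(q, P) = 3/7 (F(q, P) = (⅐)*3 = 3/7)
V(h, u) = 4 (V(h, u) = 6 - 2 = 4)
y(z, b) = 3*b
M(t, J) = 4*J (M(t, J) = J*4 = 4*J)
x(o, L) = 152 + o*(-3/7 + 4*L) (x(o, L) = (4*L - 1*3/7)*o + 152 = (4*L - 3/7)*o + 152 = (-3/7 + 4*L)*o + 152 = o*(-3/7 + 4*L) + 152 = 152 + o*(-3/7 + 4*L))
64690/x(R, -156) = 64690/(152 - 3/7*0 + 4*(-156)*0) = 64690/(152 + 0 + 0) = 64690/152 = 64690*(1/152) = 32345/76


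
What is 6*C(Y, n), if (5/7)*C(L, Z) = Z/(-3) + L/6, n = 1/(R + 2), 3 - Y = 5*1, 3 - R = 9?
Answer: -21/10 ≈ -2.1000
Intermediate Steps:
R = -6 (R = 3 - 1*9 = 3 - 9 = -6)
Y = -2 (Y = 3 - 5 = -2)
n = -1/4 (n = 1/(-6 + 2) = 1/(-4) = -1/4 ≈ -0.25000)
C(L, Z) = -7*Z/15 + 7*L/30 (C(L, Z) = 7*(Z/(-3) + L/6)/5 = 7*(Z*(-1/3) + L*(1/6))/5 = 7*(-Z/3 + L/6)/5 = -7*Z/15 + 7*L/30)
6*C(Y, n) = 6*(-7/15*(-1/4) + (7/30)*(-2)) = 6*(7/60 - 7/15) = 6*(-7/20) = -21/10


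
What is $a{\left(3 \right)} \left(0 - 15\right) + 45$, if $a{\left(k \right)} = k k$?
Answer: $-90$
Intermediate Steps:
$a{\left(k \right)} = k^{2}$
$a{\left(3 \right)} \left(0 - 15\right) + 45 = 3^{2} \left(0 - 15\right) + 45 = 9 \left(0 - 15\right) + 45 = 9 \left(-15\right) + 45 = -135 + 45 = -90$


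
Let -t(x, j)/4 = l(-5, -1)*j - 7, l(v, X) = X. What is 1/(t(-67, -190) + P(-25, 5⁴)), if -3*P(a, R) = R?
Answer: -3/2821 ≈ -0.0010635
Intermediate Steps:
t(x, j) = 28 + 4*j (t(x, j) = -4*(-j - 7) = -4*(-7 - j) = 28 + 4*j)
P(a, R) = -R/3
1/(t(-67, -190) + P(-25, 5⁴)) = 1/((28 + 4*(-190)) - ⅓*5⁴) = 1/((28 - 760) - ⅓*625) = 1/(-732 - 625/3) = 1/(-2821/3) = -3/2821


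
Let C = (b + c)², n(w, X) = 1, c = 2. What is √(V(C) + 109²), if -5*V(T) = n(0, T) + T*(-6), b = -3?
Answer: √11882 ≈ 109.00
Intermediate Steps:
C = 1 (C = (-3 + 2)² = (-1)² = 1)
V(T) = -⅕ + 6*T/5 (V(T) = -(1 + T*(-6))/5 = -(1 - 6*T)/5 = -⅕ + 6*T/5)
√(V(C) + 109²) = √((-⅕ + (6/5)*1) + 109²) = √((-⅕ + 6/5) + 11881) = √(1 + 11881) = √11882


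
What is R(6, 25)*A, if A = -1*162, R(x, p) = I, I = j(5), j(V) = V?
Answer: -810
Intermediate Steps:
I = 5
R(x, p) = 5
A = -162
R(6, 25)*A = 5*(-162) = -810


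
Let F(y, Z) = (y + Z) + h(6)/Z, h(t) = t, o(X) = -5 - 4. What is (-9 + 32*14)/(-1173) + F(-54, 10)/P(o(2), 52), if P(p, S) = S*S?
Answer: -6189821/15858960 ≈ -0.39030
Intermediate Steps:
o(X) = -9
P(p, S) = S²
F(y, Z) = Z + y + 6/Z (F(y, Z) = (y + Z) + 6/Z = (Z + y) + 6/Z = Z + y + 6/Z)
(-9 + 32*14)/(-1173) + F(-54, 10)/P(o(2), 52) = (-9 + 32*14)/(-1173) + (10 - 54 + 6/10)/(52²) = (-9 + 448)*(-1/1173) + (10 - 54 + 6*(⅒))/2704 = 439*(-1/1173) + (10 - 54 + ⅗)*(1/2704) = -439/1173 - 217/5*1/2704 = -439/1173 - 217/13520 = -6189821/15858960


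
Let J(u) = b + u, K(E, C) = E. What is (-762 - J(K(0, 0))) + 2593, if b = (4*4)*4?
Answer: 1767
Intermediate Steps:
b = 64 (b = 16*4 = 64)
J(u) = 64 + u
(-762 - J(K(0, 0))) + 2593 = (-762 - (64 + 0)) + 2593 = (-762 - 1*64) + 2593 = (-762 - 64) + 2593 = -826 + 2593 = 1767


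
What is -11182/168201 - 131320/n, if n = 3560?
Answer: -553199081/14969889 ≈ -36.954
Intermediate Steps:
-11182/168201 - 131320/n = -11182/168201 - 131320/3560 = -11182*1/168201 - 131320*1/3560 = -11182/168201 - 3283/89 = -553199081/14969889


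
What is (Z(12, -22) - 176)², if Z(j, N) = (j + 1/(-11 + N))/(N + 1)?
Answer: 14972703769/480249 ≈ 31177.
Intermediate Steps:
Z(j, N) = (j + 1/(-11 + N))/(1 + N)
(Z(12, -22) - 176)² = ((-1 + 11*12 - 1*(-22)*12)/(11 - 1*(-22)² + 10*(-22)) - 176)² = ((-1 + 132 + 264)/(11 - 1*484 - 220) - 176)² = (395/(11 - 484 - 220) - 176)² = (395/(-693) - 176)² = (-1/693*395 - 176)² = (-395/693 - 176)² = (-122363/693)² = 14972703769/480249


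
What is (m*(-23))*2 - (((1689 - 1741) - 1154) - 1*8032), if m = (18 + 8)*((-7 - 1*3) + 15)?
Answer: 3258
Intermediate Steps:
m = 130 (m = 26*((-7 - 3) + 15) = 26*(-10 + 15) = 26*5 = 130)
(m*(-23))*2 - (((1689 - 1741) - 1154) - 1*8032) = (130*(-23))*2 - (((1689 - 1741) - 1154) - 1*8032) = -2990*2 - ((-52 - 1154) - 8032) = -5980 - (-1206 - 8032) = -5980 - 1*(-9238) = -5980 + 9238 = 3258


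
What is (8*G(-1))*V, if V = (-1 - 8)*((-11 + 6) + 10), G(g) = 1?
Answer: -360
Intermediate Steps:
V = -45 (V = -9*(-5 + 10) = -9*5 = -45)
(8*G(-1))*V = (8*1)*(-45) = 8*(-45) = -360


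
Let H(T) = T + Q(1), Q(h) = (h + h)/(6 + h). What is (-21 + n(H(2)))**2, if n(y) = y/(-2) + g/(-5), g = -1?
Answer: 589824/1225 ≈ 481.49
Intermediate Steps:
Q(h) = 2*h/(6 + h) (Q(h) = (2*h)/(6 + h) = 2*h/(6 + h))
H(T) = 2/7 + T (H(T) = T + 2*1/(6 + 1) = T + 2*1/7 = T + 2*1*(1/7) = T + 2/7 = 2/7 + T)
n(y) = 1/5 - y/2 (n(y) = y/(-2) - 1/(-5) = y*(-1/2) - 1*(-1/5) = -y/2 + 1/5 = 1/5 - y/2)
(-21 + n(H(2)))**2 = (-21 + (1/5 - (2/7 + 2)/2))**2 = (-21 + (1/5 - 1/2*16/7))**2 = (-21 + (1/5 - 8/7))**2 = (-21 - 33/35)**2 = (-768/35)**2 = 589824/1225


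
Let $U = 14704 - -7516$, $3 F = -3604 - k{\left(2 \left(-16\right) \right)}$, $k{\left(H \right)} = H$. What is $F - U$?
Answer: $- \frac{70232}{3} \approx -23411.0$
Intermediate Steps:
$F = - \frac{3572}{3}$ ($F = \frac{-3604 - 2 \left(-16\right)}{3} = \frac{-3604 - -32}{3} = \frac{-3604 + 32}{3} = \frac{1}{3} \left(-3572\right) = - \frac{3572}{3} \approx -1190.7$)
$U = 22220$ ($U = 14704 + 7516 = 22220$)
$F - U = - \frac{3572}{3} - 22220 = - \frac{70232}{3}$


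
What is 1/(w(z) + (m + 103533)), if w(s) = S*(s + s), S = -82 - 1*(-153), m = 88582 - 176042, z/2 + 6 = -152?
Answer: -1/28799 ≈ -3.4723e-5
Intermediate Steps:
z = -316 (z = -12 + 2*(-152) = -12 - 304 = -316)
m = -87460
S = 71 (S = -82 + 153 = 71)
w(s) = 142*s (w(s) = 71*(s + s) = 71*(2*s) = 142*s)
1/(w(z) + (m + 103533)) = 1/(142*(-316) + (-87460 + 103533)) = 1/(-44872 + 16073) = 1/(-28799) = -1/28799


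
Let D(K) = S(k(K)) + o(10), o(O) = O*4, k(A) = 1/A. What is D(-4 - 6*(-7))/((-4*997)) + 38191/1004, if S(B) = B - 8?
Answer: 1446598759/38037544 ≈ 38.031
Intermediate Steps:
o(O) = 4*O
S(B) = -8 + B
D(K) = 32 + 1/K (D(K) = (-8 + 1/K) + 4*10 = (-8 + 1/K) + 40 = 32 + 1/K)
D(-4 - 6*(-7))/((-4*997)) + 38191/1004 = (32 + 1/(-4 - 6*(-7)))/((-4*997)) + 38191/1004 = (32 + 1/(-4 + 42))/(-3988) + 38191*(1/1004) = (32 + 1/38)*(-1/3988) + 38191/1004 = (1217/38)*(-1/3988) + 38191/1004 = -1217/151544 + 38191/1004 = 1446598759/38037544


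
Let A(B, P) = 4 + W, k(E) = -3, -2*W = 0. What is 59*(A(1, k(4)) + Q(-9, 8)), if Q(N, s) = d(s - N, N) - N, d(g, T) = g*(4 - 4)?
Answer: 767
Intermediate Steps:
W = 0 (W = -½*0 = 0)
A(B, P) = 4 (A(B, P) = 4 + 0 = 4)
d(g, T) = 0 (d(g, T) = g*0 = 0)
Q(N, s) = -N (Q(N, s) = 0 - N = -N)
59*(A(1, k(4)) + Q(-9, 8)) = 59*(4 - 1*(-9)) = 59*(4 + 9) = 59*13 = 767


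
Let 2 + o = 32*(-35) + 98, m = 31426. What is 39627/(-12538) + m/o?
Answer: -108649309/3209728 ≈ -33.850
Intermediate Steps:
o = -1024 (o = -2 + (32*(-35) + 98) = -2 + (-1120 + 98) = -2 - 1022 = -1024)
39627/(-12538) + m/o = 39627/(-12538) + 31426/(-1024) = 39627*(-1/12538) + 31426*(-1/1024) = -39627/12538 - 15713/512 = -108649309/3209728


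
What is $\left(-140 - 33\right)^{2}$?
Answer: $29929$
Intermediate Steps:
$\left(-140 - 33\right)^{2} = \left(-173\right)^{2} = 29929$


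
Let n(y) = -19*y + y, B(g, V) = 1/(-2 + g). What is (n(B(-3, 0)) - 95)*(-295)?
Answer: 26963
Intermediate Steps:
n(y) = -18*y
(n(B(-3, 0)) - 95)*(-295) = (-18/(-2 - 3) - 95)*(-295) = (-18/(-5) - 95)*(-295) = (-18*(-⅕) - 95)*(-295) = (18/5 - 95)*(-295) = -457/5*(-295) = 26963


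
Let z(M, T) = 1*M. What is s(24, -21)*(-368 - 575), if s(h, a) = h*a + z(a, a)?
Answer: 495075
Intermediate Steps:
z(M, T) = M
s(h, a) = a + a*h (s(h, a) = h*a + a = a*h + a = a + a*h)
s(24, -21)*(-368 - 575) = (-21*(1 + 24))*(-368 - 575) = -21*25*(-943) = -525*(-943) = 495075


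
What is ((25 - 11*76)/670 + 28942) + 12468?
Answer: 27743889/670 ≈ 41409.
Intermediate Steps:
((25 - 11*76)/670 + 28942) + 12468 = ((25 - 836)*(1/670) + 28942) + 12468 = (-811*1/670 + 28942) + 12468 = (-811/670 + 28942) + 12468 = 19390329/670 + 12468 = 27743889/670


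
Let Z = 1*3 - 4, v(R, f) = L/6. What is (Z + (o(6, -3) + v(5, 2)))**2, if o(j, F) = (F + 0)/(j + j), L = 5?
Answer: 25/144 ≈ 0.17361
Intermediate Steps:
v(R, f) = 5/6
o(j, F) = F/(2*j) (o(j, F) = F/((2*j)) = F*(1/(2*j)) = F/(2*j))
Z = -1 (Z = 3 - 4 = -1)
(Z + (o(6, -3) + v(5, 2)))**2 = (-1 + ((1/2)*(-3)/6 + 5/6))**2 = (-1 + ((1/2)*(-3)*(1/6) + 5/6))**2 = (-1 + (-1/4 + 5/6))**2 = (-1 + 7/12)**2 = (-5/12)**2 = 25/144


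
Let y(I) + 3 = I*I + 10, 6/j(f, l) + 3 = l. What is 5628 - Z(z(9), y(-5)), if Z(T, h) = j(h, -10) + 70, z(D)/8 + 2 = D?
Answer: 72260/13 ≈ 5558.5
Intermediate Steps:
j(f, l) = 6/(-3 + l)
z(D) = -16 + 8*D
y(I) = 7 + I² (y(I) = -3 + (I*I + 10) = -3 + (I² + 10) = -3 + (10 + I²) = 7 + I²)
Z(T, h) = 904/13 (Z(T, h) = 6/(-3 - 10) + 70 = 6/(-13) + 70 = 6*(-1/13) + 70 = -6/13 + 70 = 904/13)
5628 - Z(z(9), y(-5)) = 5628 - 1*904/13 = 5628 - 904/13 = 72260/13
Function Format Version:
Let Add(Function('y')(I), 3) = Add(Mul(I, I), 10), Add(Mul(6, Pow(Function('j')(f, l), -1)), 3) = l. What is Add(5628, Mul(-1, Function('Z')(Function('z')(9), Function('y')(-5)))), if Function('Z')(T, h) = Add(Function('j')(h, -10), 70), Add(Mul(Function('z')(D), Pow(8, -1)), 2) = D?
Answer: Rational(72260, 13) ≈ 5558.5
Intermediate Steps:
Function('j')(f, l) = Mul(6, Pow(Add(-3, l), -1))
Function('z')(D) = Add(-16, Mul(8, D))
Function('y')(I) = Add(7, Pow(I, 2)) (Function('y')(I) = Add(-3, Add(Mul(I, I), 10)) = Add(-3, Add(Pow(I, 2), 10)) = Add(-3, Add(10, Pow(I, 2))) = Add(7, Pow(I, 2)))
Function('Z')(T, h) = Rational(904, 13) (Function('Z')(T, h) = Add(Mul(6, Pow(Add(-3, -10), -1)), 70) = Add(Mul(6, Pow(-13, -1)), 70) = Add(Mul(6, Rational(-1, 13)), 70) = Add(Rational(-6, 13), 70) = Rational(904, 13))
Add(5628, Mul(-1, Function('Z')(Function('z')(9), Function('y')(-5)))) = Add(5628, Mul(-1, Rational(904, 13))) = Add(5628, Rational(-904, 13)) = Rational(72260, 13)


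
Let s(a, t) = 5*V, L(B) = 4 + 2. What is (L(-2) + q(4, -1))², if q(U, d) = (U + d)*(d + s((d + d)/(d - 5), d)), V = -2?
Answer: 729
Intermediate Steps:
L(B) = 6
s(a, t) = -10 (s(a, t) = 5*(-2) = -10)
q(U, d) = (-10 + d)*(U + d) (q(U, d) = (U + d)*(d - 10) = (U + d)*(-10 + d) = (-10 + d)*(U + d))
(L(-2) + q(4, -1))² = (6 + ((-1)² - 10*4 - 10*(-1) + 4*(-1)))² = (6 + (1 - 40 + 10 - 4))² = (6 - 33)² = (-27)² = 729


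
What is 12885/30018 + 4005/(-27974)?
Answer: 20018575/69976961 ≈ 0.28607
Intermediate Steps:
12885/30018 + 4005/(-27974) = 12885*(1/30018) + 4005*(-1/27974) = 4295/10006 - 4005/27974 = 20018575/69976961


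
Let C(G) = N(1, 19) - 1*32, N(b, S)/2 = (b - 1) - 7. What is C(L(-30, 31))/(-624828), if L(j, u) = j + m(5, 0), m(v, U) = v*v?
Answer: 23/312414 ≈ 7.3620e-5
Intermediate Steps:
m(v, U) = v²
N(b, S) = -16 + 2*b (N(b, S) = 2*((b - 1) - 7) = 2*((-1 + b) - 7) = 2*(-8 + b) = -16 + 2*b)
L(j, u) = 25 + j (L(j, u) = j + 5² = j + 25 = 25 + j)
C(G) = -46 (C(G) = (-16 + 2*1) - 1*32 = (-16 + 2) - 32 = -14 - 32 = -46)
C(L(-30, 31))/(-624828) = -46/(-624828) = -46*(-1/624828) = 23/312414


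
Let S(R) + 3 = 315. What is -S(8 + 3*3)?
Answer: -312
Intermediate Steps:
S(R) = 312 (S(R) = -3 + 315 = 312)
-S(8 + 3*3) = -1*312 = -312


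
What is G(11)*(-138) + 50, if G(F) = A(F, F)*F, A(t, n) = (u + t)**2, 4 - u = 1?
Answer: -297478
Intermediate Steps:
u = 3 (u = 4 - 1*1 = 4 - 1 = 3)
A(t, n) = (3 + t)**2
G(F) = F*(3 + F)**2 (G(F) = (3 + F)**2*F = F*(3 + F)**2)
G(11)*(-138) + 50 = (11*(3 + 11)**2)*(-138) + 50 = (11*14**2)*(-138) + 50 = (11*196)*(-138) + 50 = 2156*(-138) + 50 = -297528 + 50 = -297478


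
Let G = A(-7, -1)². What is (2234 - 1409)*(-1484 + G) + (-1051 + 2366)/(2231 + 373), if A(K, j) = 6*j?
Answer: -3110737085/2604 ≈ -1.1946e+6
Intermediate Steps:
G = 36 (G = (6*(-1))² = (-6)² = 36)
(2234 - 1409)*(-1484 + G) + (-1051 + 2366)/(2231 + 373) = (2234 - 1409)*(-1484 + 36) + (-1051 + 2366)/(2231 + 373) = 825*(-1448) + 1315/2604 = -1194600 + 1315*(1/2604) = -1194600 + 1315/2604 = -3110737085/2604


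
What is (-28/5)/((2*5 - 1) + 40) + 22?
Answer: 766/35 ≈ 21.886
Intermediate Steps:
(-28/5)/((2*5 - 1) + 40) + 22 = (-28*⅕)/((10 - 1) + 40) + 22 = -28/(5*(9 + 40)) + 22 = -28/5/49 + 22 = -28/5*1/49 + 22 = -4/35 + 22 = 766/35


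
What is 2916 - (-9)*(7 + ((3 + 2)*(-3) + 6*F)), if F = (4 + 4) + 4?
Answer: 3492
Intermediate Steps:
F = 12 (F = 8 + 4 = 12)
2916 - (-9)*(7 + ((3 + 2)*(-3) + 6*F)) = 2916 - (-9)*(7 + ((3 + 2)*(-3) + 6*12)) = 2916 - (-9)*(7 + (5*(-3) + 72)) = 2916 - (-9)*(7 + (-15 + 72)) = 2916 - (-9)*(7 + 57) = 2916 - (-9)*64 = 2916 - 1*(-576) = 2916 + 576 = 3492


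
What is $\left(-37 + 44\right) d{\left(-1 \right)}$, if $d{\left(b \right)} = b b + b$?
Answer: $0$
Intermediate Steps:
$d{\left(b \right)} = b + b^{2}$ ($d{\left(b \right)} = b^{2} + b = b + b^{2}$)
$\left(-37 + 44\right) d{\left(-1 \right)} = \left(-37 + 44\right) \left(- (1 - 1)\right) = 7 \left(\left(-1\right) 0\right) = 7 \cdot 0 = 0$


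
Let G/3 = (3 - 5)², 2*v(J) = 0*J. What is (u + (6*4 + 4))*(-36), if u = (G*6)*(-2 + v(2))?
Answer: 4176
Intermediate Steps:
v(J) = 0 (v(J) = (0*J)/2 = (½)*0 = 0)
G = 12 (G = 3*(3 - 5)² = 3*(-2)² = 3*4 = 12)
u = -144 (u = (12*6)*(-2 + 0) = 72*(-2) = -144)
(u + (6*4 + 4))*(-36) = (-144 + (6*4 + 4))*(-36) = (-144 + (24 + 4))*(-36) = (-144 + 28)*(-36) = -116*(-36) = 4176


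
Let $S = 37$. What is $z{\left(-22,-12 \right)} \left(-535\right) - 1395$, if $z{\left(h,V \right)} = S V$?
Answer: $236145$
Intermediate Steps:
$z{\left(h,V \right)} = 37 V$
$z{\left(-22,-12 \right)} \left(-535\right) - 1395 = 37 \left(-12\right) \left(-535\right) - 1395 = \left(-444\right) \left(-535\right) - 1395 = 237540 - 1395 = 236145$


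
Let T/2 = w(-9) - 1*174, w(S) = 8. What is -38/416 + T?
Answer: -69075/208 ≈ -332.09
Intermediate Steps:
T = -332 (T = 2*(8 - 1*174) = 2*(8 - 174) = 2*(-166) = -332)
-38/416 + T = -38/416 - 332 = -38*1/416 - 332 = -19/208 - 332 = -69075/208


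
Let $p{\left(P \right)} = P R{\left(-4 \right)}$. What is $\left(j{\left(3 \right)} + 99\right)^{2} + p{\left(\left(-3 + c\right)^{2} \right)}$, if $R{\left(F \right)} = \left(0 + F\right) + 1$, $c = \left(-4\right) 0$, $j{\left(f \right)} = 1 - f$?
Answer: $9382$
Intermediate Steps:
$c = 0$
$R{\left(F \right)} = 1 + F$ ($R{\left(F \right)} = F + 1 = 1 + F$)
$p{\left(P \right)} = - 3 P$ ($p{\left(P \right)} = P \left(1 - 4\right) = P \left(-3\right) = - 3 P$)
$\left(j{\left(3 \right)} + 99\right)^{2} + p{\left(\left(-3 + c\right)^{2} \right)} = \left(\left(1 - 3\right) + 99\right)^{2} - 3 \left(-3 + 0\right)^{2} = \left(\left(1 - 3\right) + 99\right)^{2} - 3 \left(-3\right)^{2} = \left(-2 + 99\right)^{2} - 27 = 97^{2} - 27 = 9409 - 27 = 9382$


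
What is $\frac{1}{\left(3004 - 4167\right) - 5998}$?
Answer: $- \frac{1}{7161} \approx -0.00013965$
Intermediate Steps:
$\frac{1}{\left(3004 - 4167\right) - 5998} = \frac{1}{-1163 - 5998} = \frac{1}{-7161} = - \frac{1}{7161}$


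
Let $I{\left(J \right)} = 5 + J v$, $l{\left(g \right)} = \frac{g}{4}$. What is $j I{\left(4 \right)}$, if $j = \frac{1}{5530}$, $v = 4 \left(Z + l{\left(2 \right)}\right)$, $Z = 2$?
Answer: $\frac{9}{1106} \approx 0.0081374$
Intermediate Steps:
$l{\left(g \right)} = \frac{g}{4}$ ($l{\left(g \right)} = g \frac{1}{4} = \frac{g}{4}$)
$v = 10$ ($v = 4 \left(2 + \frac{1}{4} \cdot 2\right) = 4 \left(2 + \frac{1}{2}\right) = 4 \cdot \frac{5}{2} = 10$)
$j = \frac{1}{5530} \approx 0.00018083$
$I{\left(J \right)} = 5 + 10 J$ ($I{\left(J \right)} = 5 + J 10 = 5 + 10 J$)
$j I{\left(4 \right)} = \frac{5 + 10 \cdot 4}{5530} = \frac{5 + 40}{5530} = \frac{1}{5530} \cdot 45 = \frac{9}{1106}$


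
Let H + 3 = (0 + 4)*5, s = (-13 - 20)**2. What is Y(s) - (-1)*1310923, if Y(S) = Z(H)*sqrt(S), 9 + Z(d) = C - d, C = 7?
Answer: 1310296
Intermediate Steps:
s = 1089 (s = (-33)**2 = 1089)
H = 17 (H = -3 + (0 + 4)*5 = -3 + 4*5 = -3 + 20 = 17)
Z(d) = -2 - d (Z(d) = -9 + (7 - d) = -2 - d)
Y(S) = -19*sqrt(S) (Y(S) = (-2 - 1*17)*sqrt(S) = (-2 - 17)*sqrt(S) = -19*sqrt(S))
Y(s) - (-1)*1310923 = -19*sqrt(1089) - (-1)*1310923 = -19*33 - 1*(-1310923) = -627 + 1310923 = 1310296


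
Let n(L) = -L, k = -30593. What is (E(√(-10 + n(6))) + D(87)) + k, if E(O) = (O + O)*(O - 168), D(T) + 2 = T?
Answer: -30540 - 1344*I ≈ -30540.0 - 1344.0*I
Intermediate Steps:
D(T) = -2 + T
E(O) = 2*O*(-168 + O) (E(O) = (2*O)*(-168 + O) = 2*O*(-168 + O))
(E(√(-10 + n(6))) + D(87)) + k = (2*√(-10 - 1*6)*(-168 + √(-10 - 1*6)) + (-2 + 87)) - 30593 = (2*√(-10 - 6)*(-168 + √(-10 - 6)) + 85) - 30593 = (2*√(-16)*(-168 + √(-16)) + 85) - 30593 = (2*(4*I)*(-168 + 4*I) + 85) - 30593 = (8*I*(-168 + 4*I) + 85) - 30593 = (85 + 8*I*(-168 + 4*I)) - 30593 = -30508 + 8*I*(-168 + 4*I)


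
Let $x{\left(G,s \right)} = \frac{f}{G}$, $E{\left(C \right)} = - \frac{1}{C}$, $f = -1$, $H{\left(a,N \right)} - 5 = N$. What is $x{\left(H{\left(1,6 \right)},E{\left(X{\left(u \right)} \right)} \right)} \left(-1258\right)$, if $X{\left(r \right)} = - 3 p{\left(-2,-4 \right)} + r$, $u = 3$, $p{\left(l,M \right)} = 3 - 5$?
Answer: $\frac{1258}{11} \approx 114.36$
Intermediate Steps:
$p{\left(l,M \right)} = -2$
$H{\left(a,N \right)} = 5 + N$
$X{\left(r \right)} = 6 + r$ ($X{\left(r \right)} = \left(-3\right) \left(-2\right) + r = 6 + r$)
$x{\left(G,s \right)} = - \frac{1}{G}$
$x{\left(H{\left(1,6 \right)},E{\left(X{\left(u \right)} \right)} \right)} \left(-1258\right) = - \frac{1}{5 + 6} \left(-1258\right) = - \frac{1}{11} \left(-1258\right) = \left(-1\right) \frac{1}{11} \left(-1258\right) = \left(- \frac{1}{11}\right) \left(-1258\right) = \frac{1258}{11}$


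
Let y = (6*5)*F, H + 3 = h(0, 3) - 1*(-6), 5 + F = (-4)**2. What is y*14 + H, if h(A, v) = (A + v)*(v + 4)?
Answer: 4644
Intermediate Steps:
F = 11 (F = -5 + (-4)**2 = -5 + 16 = 11)
h(A, v) = (4 + v)*(A + v) (h(A, v) = (A + v)*(4 + v) = (4 + v)*(A + v))
H = 24 (H = -3 + ((3**2 + 4*0 + 4*3 + 0*3) - 1*(-6)) = -3 + ((9 + 0 + 12 + 0) + 6) = -3 + (21 + 6) = -3 + 27 = 24)
y = 330 (y = (6*5)*11 = 30*11 = 330)
y*14 + H = 330*14 + 24 = 4620 + 24 = 4644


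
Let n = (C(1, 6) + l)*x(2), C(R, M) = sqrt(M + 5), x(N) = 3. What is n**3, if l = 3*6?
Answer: 173502 + 26541*sqrt(11) ≈ 2.6153e+5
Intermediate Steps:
l = 18
C(R, M) = sqrt(5 + M)
n = 54 + 3*sqrt(11) (n = (sqrt(5 + 6) + 18)*3 = (sqrt(11) + 18)*3 = (18 + sqrt(11))*3 = 54 + 3*sqrt(11) ≈ 63.950)
n**3 = (54 + 3*sqrt(11))**3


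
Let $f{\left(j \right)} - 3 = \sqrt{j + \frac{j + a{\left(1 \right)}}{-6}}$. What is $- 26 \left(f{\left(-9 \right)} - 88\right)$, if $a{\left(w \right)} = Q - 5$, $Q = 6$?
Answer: $2210 - \frac{26 i \sqrt{69}}{3} \approx 2210.0 - 71.991 i$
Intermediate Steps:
$a{\left(w \right)} = 1$ ($a{\left(w \right)} = 6 - 5 = 1$)
$f{\left(j \right)} = 3 + \sqrt{- \frac{1}{6} + \frac{5 j}{6}}$ ($f{\left(j \right)} = 3 + \sqrt{j + \frac{j + 1}{-6}} = 3 + \sqrt{j - \frac{1 + j}{6}} = 3 + \sqrt{j - \left(\frac{1}{6} + \frac{j}{6}\right)} = 3 + \sqrt{- \frac{1}{6} + \frac{5 j}{6}}$)
$- 26 \left(f{\left(-9 \right)} - 88\right) = - 26 \left(\left(3 + \frac{\sqrt{-6 + 30 \left(-9\right)}}{6}\right) - 88\right) = - 26 \left(\left(3 + \frac{\sqrt{-6 - 270}}{6}\right) - 88\right) = - 26 \left(\left(3 + \frac{\sqrt{-276}}{6}\right) - 88\right) = - 26 \left(\left(3 + \frac{2 i \sqrt{69}}{6}\right) - 88\right) = - 26 \left(\left(3 + \frac{i \sqrt{69}}{3}\right) - 88\right) = - 26 \left(-85 + \frac{i \sqrt{69}}{3}\right) = 2210 - \frac{26 i \sqrt{69}}{3}$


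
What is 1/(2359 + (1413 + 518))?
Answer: 1/4290 ≈ 0.00023310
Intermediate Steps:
1/(2359 + (1413 + 518)) = 1/(2359 + 1931) = 1/4290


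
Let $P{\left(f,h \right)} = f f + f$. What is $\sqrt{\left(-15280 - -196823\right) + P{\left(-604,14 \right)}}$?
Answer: $\sqrt{545755} \approx 738.75$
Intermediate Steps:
$P{\left(f,h \right)} = f + f^{2}$ ($P{\left(f,h \right)} = f^{2} + f = f + f^{2}$)
$\sqrt{\left(-15280 - -196823\right) + P{\left(-604,14 \right)}} = \sqrt{\left(-15280 - -196823\right) - 604 \left(1 - 604\right)} = \sqrt{\left(-15280 + 196823\right) - -364212} = \sqrt{181543 + 364212} = \sqrt{545755}$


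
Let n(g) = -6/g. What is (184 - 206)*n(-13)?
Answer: -132/13 ≈ -10.154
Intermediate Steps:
(184 - 206)*n(-13) = (184 - 206)*(-6/(-13)) = -(-132)*(-1)/13 = -22*6/13 = -132/13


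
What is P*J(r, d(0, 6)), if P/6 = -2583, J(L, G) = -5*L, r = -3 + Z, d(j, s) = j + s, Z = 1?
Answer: -154980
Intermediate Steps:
r = -2 (r = -3 + 1 = -2)
P = -15498 (P = 6*(-2583) = -15498)
P*J(r, d(0, 6)) = -(-77490)*(-2) = -15498*10 = -154980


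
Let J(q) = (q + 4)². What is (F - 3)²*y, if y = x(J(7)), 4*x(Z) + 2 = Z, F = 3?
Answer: 0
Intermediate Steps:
J(q) = (4 + q)²
x(Z) = -½ + Z/4
y = 119/4 (y = -½ + (4 + 7)²/4 = -½ + (¼)*11² = -½ + (¼)*121 = -½ + 121/4 = 119/4 ≈ 29.750)
(F - 3)²*y = (3 - 3)²*(119/4) = 0²*(119/4) = 0*(119/4) = 0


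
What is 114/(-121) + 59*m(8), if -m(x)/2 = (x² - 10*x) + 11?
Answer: 71276/121 ≈ 589.06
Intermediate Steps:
m(x) = -22 - 2*x² + 20*x (m(x) = -2*((x² - 10*x) + 11) = -2*(11 + x² - 10*x) = -22 - 2*x² + 20*x)
114/(-121) + 59*m(8) = 114/(-121) + 59*(-22 - 2*8² + 20*8) = 114*(-1/121) + 59*(-22 - 2*64 + 160) = -114/121 + 59*(-22 - 128 + 160) = -114/121 + 59*10 = -114/121 + 590 = 71276/121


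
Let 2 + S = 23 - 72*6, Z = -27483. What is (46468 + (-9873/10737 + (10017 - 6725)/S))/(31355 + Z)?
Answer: 2070904631/172593696 ≈ 11.999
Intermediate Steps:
S = -411 (S = -2 + (23 - 72*6) = -2 + (23 - 432) = -2 - 409 = -411)
(46468 + (-9873/10737 + (10017 - 6725)/S))/(31355 + Z) = (46468 + (-9873/10737 + (10017 - 6725)/(-411)))/(31355 - 27483) = (46468 + (-9873*1/10737 + 3292*(-1/411)))/3872 = (46468 + (-1097/1193 - 3292/411))*(1/3872) = (46468 - 4378223/490323)*(1/3872) = (22779950941/490323)*(1/3872) = 2070904631/172593696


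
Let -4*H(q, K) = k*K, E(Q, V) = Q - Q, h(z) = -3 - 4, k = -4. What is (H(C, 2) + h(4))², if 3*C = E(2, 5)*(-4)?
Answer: 25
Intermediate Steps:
h(z) = -7
E(Q, V) = 0
C = 0 (C = (0*(-4))/3 = (⅓)*0 = 0)
H(q, K) = K (H(q, K) = -(-1)*K = K)
(H(C, 2) + h(4))² = (2 - 7)² = (-5)² = 25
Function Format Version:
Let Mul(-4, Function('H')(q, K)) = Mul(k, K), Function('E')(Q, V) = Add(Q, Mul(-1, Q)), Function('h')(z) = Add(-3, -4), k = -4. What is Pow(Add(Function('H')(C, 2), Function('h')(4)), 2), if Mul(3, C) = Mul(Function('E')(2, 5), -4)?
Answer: 25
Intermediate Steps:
Function('h')(z) = -7
Function('E')(Q, V) = 0
C = 0 (C = Mul(Rational(1, 3), Mul(0, -4)) = Mul(Rational(1, 3), 0) = 0)
Function('H')(q, K) = K (Function('H')(q, K) = Mul(Rational(-1, 4), Mul(-4, K)) = K)
Pow(Add(Function('H')(C, 2), Function('h')(4)), 2) = Pow(Add(2, -7), 2) = Pow(-5, 2) = 25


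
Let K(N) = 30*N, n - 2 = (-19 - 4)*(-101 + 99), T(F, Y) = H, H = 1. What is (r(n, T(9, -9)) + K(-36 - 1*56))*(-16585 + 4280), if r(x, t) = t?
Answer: 33949495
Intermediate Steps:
T(F, Y) = 1
n = 48 (n = 2 + (-19 - 4)*(-101 + 99) = 2 - 23*(-2) = 2 + 46 = 48)
(r(n, T(9, -9)) + K(-36 - 1*56))*(-16585 + 4280) = (1 + 30*(-36 - 1*56))*(-16585 + 4280) = (1 + 30*(-36 - 56))*(-12305) = (1 + 30*(-92))*(-12305) = (1 - 2760)*(-12305) = -2759*(-12305) = 33949495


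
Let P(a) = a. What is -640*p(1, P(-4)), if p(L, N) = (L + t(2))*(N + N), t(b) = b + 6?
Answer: 46080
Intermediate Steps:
t(b) = 6 + b
p(L, N) = 2*N*(8 + L) (p(L, N) = (L + (6 + 2))*(N + N) = (L + 8)*(2*N) = (8 + L)*(2*N) = 2*N*(8 + L))
-640*p(1, P(-4)) = -1280*(-4)*(8 + 1) = -1280*(-4)*9 = -640*(-72) = 46080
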